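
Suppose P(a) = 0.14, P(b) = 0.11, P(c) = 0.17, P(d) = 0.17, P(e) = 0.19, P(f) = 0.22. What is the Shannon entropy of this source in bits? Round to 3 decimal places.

H = −Σ pᵢ log₂ pᵢ.
−0.14·log₂(0.14) = 0.3971
−0.11·log₂(0.11) = 0.3503
−0.17·log₂(0.17) = 0.4346
−0.17·log₂(0.17) = 0.4346
−0.19·log₂(0.19) = 0.4552
−0.22·log₂(0.22) = 0.4806
Sum ≈ 2.5524 → 2.552 bits.

2.552 bits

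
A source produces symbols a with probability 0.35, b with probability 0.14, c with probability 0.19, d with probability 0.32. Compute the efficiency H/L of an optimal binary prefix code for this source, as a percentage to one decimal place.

Entropy H = −Σ p log₂ p ≈ 1.9085 bits.
Huffman merges: 7/50+19/100→33/100; 8/25+33/100→13/20; 7/20+13/20→1. L = 99/50 ≈ 1.9800.
Efficiency = H/L = 1.9085/1.9800 = 96.4%.

96.4%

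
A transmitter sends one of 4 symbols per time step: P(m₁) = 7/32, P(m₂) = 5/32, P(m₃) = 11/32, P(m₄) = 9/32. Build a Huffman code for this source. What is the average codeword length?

2 bits/symbol

Repeatedly combine the two least-probable nodes; the expected code length is the sum of the merged weights.
merge 5/32 + 7/32 → 3/8
merge 9/32 + 11/32 → 5/8
merge 3/8 + 5/8 → 1
L = 3/8 + 5/8 + 1 = 2 bits/symbol.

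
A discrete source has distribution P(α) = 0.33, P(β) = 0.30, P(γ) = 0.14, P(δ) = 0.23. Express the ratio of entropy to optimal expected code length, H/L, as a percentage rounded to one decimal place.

96.7%

Entropy H = −Σ p log₂ p ≈ 1.9337 bits.
Huffman merges: 7/50+23/100→37/100; 3/10+33/100→63/100; 37/100+63/100→1. L = 2 ≈ 2.0000.
Efficiency = H/L = 1.9337/2.0000 = 96.7%.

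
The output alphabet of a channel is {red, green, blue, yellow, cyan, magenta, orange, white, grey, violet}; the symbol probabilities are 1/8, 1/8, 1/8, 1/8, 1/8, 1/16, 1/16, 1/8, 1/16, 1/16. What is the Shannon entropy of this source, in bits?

Each probability is a power of 1/2, so log₂(1/p) is an integer.
H = Σ p·log₂(1/p) = 1/8·3 + 1/8·3 + 1/8·3 + 1/8·3 + 1/8·3 + 1/16·4 + 1/16·4 + 1/8·3 + 1/16·4 + 1/16·4 = 3.25 bits.

3.25 bits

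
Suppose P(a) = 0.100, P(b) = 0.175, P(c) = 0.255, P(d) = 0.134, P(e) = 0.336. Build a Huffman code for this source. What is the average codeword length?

2.234 bits/symbol

Repeatedly combine the two least-probable nodes; the expected code length is the sum of the merged weights.
merge 1/10 + 67/500 → 117/500
merge 7/40 + 117/500 → 409/1000
merge 51/200 + 42/125 → 591/1000
merge 409/1000 + 591/1000 → 1
L = 117/500 + 409/1000 + 591/1000 + 1 = 1117/500 = 2.234 bits/symbol.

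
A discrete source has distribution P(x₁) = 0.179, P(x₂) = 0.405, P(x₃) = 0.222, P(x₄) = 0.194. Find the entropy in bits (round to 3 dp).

1.913 bits

H = −Σ pᵢ log₂ pᵢ.
−0.179·log₂(0.179) = 0.4443
−0.405·log₂(0.405) = 0.5281
−0.222·log₂(0.222) = 0.4820
−0.194·log₂(0.194) = 0.4590
Sum ≈ 1.9134 → 1.913 bits.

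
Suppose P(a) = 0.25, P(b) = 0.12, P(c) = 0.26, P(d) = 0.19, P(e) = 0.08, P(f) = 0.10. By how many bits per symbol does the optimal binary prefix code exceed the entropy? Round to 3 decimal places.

0.029 bits

Entropy H = −Σ p log₂ p ≈ 2.4513 bits.
Huffman merges: 2/25+1/10→9/50; 3/25+9/50→3/10; 19/100+1/4→11/25; 13/50+3/10→14/25; 11/25+14/25→1. L = 62/25 ≈ 2.4800.
L − H = 2.4800 − 2.4513 = 0.029 bits.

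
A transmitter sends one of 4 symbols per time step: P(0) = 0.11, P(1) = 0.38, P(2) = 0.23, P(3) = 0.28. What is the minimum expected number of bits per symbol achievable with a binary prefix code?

Repeatedly combine the two least-probable nodes; the expected code length is the sum of the merged weights.
merge 11/100 + 23/100 → 17/50
merge 7/25 + 17/50 → 31/50
merge 19/50 + 31/50 → 1
L = 17/50 + 31/50 + 1 = 49/25 = 1.96 bits/symbol.

1.96 bits/symbol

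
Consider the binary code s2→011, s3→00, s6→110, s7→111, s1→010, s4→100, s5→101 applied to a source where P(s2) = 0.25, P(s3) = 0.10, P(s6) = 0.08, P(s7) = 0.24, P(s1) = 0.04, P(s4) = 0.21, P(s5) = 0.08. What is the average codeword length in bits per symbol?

L̄ = Σ pᵢ·ℓᵢ = 0.25·3 + 0.10·2 + 0.08·3 + 0.24·3 + 0.04·3 + 0.21·3 + 0.08·3 = 2.9 bits/symbol.

2.9 bits/symbol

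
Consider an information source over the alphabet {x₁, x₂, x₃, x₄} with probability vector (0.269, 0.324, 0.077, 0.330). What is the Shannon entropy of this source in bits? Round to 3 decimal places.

1.849 bits

H = −Σ pᵢ log₂ pᵢ.
−0.269·log₂(0.269) = 0.5096
−0.324·log₂(0.324) = 0.5268
−0.077·log₂(0.077) = 0.2848
−0.330·log₂(0.330) = 0.5278
Sum ≈ 1.8490 → 1.849 bits.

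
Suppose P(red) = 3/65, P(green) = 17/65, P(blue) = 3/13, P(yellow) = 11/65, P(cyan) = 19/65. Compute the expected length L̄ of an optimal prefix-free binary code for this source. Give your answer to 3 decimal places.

2.215 bits/symbol

Repeatedly combine the two least-probable nodes; the expected code length is the sum of the merged weights.
merge 3/65 + 11/65 → 14/65
merge 14/65 + 3/13 → 29/65
merge 17/65 + 19/65 → 36/65
merge 29/65 + 36/65 → 1
L = 14/65 + 29/65 + 36/65 + 1 = 144/65 ≈ 2.215 bits/symbol.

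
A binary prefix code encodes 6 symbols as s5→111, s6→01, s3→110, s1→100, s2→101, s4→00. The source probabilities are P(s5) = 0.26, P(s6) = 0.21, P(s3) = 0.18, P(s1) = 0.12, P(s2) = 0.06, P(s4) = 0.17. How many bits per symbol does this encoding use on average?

L̄ = Σ pᵢ·ℓᵢ = 0.26·3 + 0.21·2 + 0.18·3 + 0.12·3 + 0.06·3 + 0.17·2 = 2.62 bits/symbol.

2.62 bits/symbol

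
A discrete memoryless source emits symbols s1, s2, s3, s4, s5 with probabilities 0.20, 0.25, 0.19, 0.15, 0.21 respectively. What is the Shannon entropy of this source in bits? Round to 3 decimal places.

2.303 bits

H = −Σ pᵢ log₂ pᵢ.
−0.20·log₂(0.20) = 0.4644
−0.25·log₂(0.25) = 0.5000
−0.19·log₂(0.19) = 0.4552
−0.15·log₂(0.15) = 0.4105
−0.21·log₂(0.21) = 0.4728
Sum ≈ 2.3030 → 2.303 bits.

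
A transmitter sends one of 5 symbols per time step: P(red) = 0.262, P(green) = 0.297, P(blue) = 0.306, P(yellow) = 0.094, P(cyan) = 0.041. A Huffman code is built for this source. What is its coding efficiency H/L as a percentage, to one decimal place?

96.4%

Entropy H = −Σ p log₂ p ≈ 2.0588 bits.
Huffman merges: 41/1000+47/500→27/200; 27/200+131/500→397/1000; 297/1000+153/500→603/1000; 397/1000+603/1000→1. L = 427/200 ≈ 2.1350.
Efficiency = H/L = 2.0588/2.1350 = 96.4%.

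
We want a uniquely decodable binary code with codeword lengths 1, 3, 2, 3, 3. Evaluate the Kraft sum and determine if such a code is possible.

1.125; no

With common denominator 2^3 = 8: Σ 2^(−ℓᵢ) = 4/8 + 1/8 + 2/8 + 1/8 + 1/8 = 9/8 = 1.125.
Kraft's inequality requires Σ ≤ 1; here Σ = 1.125 > 1, so no such prefix code exists.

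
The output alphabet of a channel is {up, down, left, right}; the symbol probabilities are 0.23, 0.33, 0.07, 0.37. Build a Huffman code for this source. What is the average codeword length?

Repeatedly combine the two least-probable nodes; the expected code length is the sum of the merged weights.
merge 7/100 + 23/100 → 3/10
merge 3/10 + 33/100 → 63/100
merge 37/100 + 63/100 → 1
L = 3/10 + 63/100 + 1 = 193/100 = 1.93 bits/symbol.

1.93 bits/symbol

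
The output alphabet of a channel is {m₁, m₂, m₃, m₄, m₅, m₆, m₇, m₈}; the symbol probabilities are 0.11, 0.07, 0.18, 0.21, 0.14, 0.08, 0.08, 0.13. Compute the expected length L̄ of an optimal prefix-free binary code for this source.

Repeatedly combine the two least-probable nodes; the expected code length is the sum of the merged weights.
merge 7/100 + 2/25 → 3/20
merge 2/25 + 11/100 → 19/100
merge 13/100 + 7/50 → 27/100
merge 3/20 + 9/50 → 33/100
merge 19/100 + 21/100 → 2/5
merge 27/100 + 33/100 → 3/5
merge 2/5 + 3/5 → 1
L = 3/20 + 19/100 + 27/100 + 33/100 + 2/5 + 3/5 + 1 = 147/50 = 2.94 bits/symbol.

2.94 bits/symbol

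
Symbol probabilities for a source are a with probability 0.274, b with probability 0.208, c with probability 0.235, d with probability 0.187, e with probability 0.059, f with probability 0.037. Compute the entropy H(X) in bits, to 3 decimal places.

2.343 bits

H = −Σ pᵢ log₂ pᵢ.
−0.274·log₂(0.274) = 0.5118
−0.208·log₂(0.208) = 0.4712
−0.235·log₂(0.235) = 0.4910
−0.187·log₂(0.187) = 0.4523
−0.059·log₂(0.059) = 0.2409
−0.037·log₂(0.037) = 0.1760
Sum ≈ 2.3432 → 2.343 bits.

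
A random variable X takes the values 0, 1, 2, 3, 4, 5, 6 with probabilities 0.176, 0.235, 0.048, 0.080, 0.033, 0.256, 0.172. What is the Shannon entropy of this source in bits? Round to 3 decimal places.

2.536 bits

H = −Σ pᵢ log₂ pᵢ.
−0.176·log₂(0.176) = 0.4411
−0.235·log₂(0.235) = 0.4910
−0.048·log₂(0.048) = 0.2103
−0.080·log₂(0.080) = 0.2915
−0.033·log₂(0.033) = 0.1624
−0.256·log₂(0.256) = 0.5032
−0.172·log₂(0.172) = 0.4368
Sum ≈ 2.5363 → 2.536 bits.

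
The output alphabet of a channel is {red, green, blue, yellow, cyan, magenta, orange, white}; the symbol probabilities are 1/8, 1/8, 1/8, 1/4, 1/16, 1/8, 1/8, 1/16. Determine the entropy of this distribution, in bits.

Each probability is a power of 1/2, so log₂(1/p) is an integer.
H = Σ p·log₂(1/p) = 1/8·3 + 1/8·3 + 1/8·3 + 1/4·2 + 1/16·4 + 1/8·3 + 1/8·3 + 1/16·4 = 2.875 bits.

2.875 bits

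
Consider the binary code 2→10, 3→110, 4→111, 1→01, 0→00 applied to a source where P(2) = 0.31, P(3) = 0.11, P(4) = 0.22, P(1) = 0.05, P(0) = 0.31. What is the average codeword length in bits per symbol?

2.33 bits/symbol

L̄ = Σ pᵢ·ℓᵢ = 0.31·2 + 0.11·3 + 0.22·3 + 0.05·2 + 0.31·2 = 2.33 bits/symbol.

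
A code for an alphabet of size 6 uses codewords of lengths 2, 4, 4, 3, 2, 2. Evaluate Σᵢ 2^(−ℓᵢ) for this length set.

1

With common denominator 2^4 = 16: Σ 2^(−ℓᵢ) = 4/16 + 1/16 + 1/16 + 2/16 + 4/16 + 4/16 = 16/16 = 1.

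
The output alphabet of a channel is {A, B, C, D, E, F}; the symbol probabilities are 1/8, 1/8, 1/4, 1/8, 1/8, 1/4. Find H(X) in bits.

2.5 bits

Each probability is a power of 1/2, so log₂(1/p) is an integer.
H = Σ p·log₂(1/p) = 1/8·3 + 1/8·3 + 1/4·2 + 1/8·3 + 1/8·3 + 1/4·2 = 2.5 bits.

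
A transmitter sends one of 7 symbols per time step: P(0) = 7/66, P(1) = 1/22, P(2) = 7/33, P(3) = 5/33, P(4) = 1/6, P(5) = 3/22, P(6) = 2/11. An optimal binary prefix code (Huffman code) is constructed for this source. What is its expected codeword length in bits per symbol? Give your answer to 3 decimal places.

Repeatedly combine the two least-probable nodes; the expected code length is the sum of the merged weights.
merge 1/22 + 7/66 → 5/33
merge 3/22 + 5/33 → 19/66
merge 5/33 + 1/6 → 7/22
merge 2/11 + 7/33 → 13/33
merge 19/66 + 7/22 → 20/33
merge 13/33 + 20/33 → 1
L = 5/33 + 19/66 + 7/22 + 13/33 + 20/33 + 1 = 91/33 ≈ 2.758 bits/symbol.

2.758 bits/symbol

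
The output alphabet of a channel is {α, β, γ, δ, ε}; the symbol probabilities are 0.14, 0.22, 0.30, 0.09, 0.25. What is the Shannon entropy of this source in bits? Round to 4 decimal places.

2.2114 bits

H = −Σ pᵢ log₂ pᵢ.
−0.14·log₂(0.14) = 0.3971
−0.22·log₂(0.22) = 0.4806
−0.30·log₂(0.30) = 0.5211
−0.09·log₂(0.09) = 0.3127
−0.25·log₂(0.25) = 0.5000
Sum ≈ 2.2114 → 2.2114 bits.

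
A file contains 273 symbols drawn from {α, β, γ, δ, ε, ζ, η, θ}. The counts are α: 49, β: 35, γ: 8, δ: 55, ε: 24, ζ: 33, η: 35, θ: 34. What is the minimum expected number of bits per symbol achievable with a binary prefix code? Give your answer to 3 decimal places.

Probabilities are the counts divided by 273.
Repeatedly combine the two least-probable nodes; the expected code length is the sum of the merged weights.
merge 8/273 + 8/91 → 32/273
merge 32/273 + 11/91 → 5/21
merge 34/273 + 5/39 → 23/91
merge 5/39 + 7/39 → 4/13
merge 55/273 + 5/21 → 40/91
merge 23/91 + 4/13 → 51/91
merge 40/91 + 51/91 → 1
L = 32/273 + 5/21 + 23/91 + 4/13 + 40/91 + 51/91 + 1 = 796/273 ≈ 2.916 bits/symbol.

2.916 bits/symbol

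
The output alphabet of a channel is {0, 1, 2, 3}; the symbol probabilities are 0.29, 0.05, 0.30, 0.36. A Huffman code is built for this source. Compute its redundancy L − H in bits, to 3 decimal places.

Entropy H = −Σ p log₂ p ≈ 1.7857 bits.
Huffman merges: 1/20+29/100→17/50; 3/10+17/50→16/25; 9/25+16/25→1. L = 99/50 ≈ 1.9800.
L − H = 1.9800 − 1.7857 = 0.194 bits.

0.194 bits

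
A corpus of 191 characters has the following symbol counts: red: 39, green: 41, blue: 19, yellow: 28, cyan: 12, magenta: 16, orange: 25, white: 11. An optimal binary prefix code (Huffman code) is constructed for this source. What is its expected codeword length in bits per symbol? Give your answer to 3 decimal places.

2.885 bits/symbol

Probabilities are the counts divided by 191.
Repeatedly combine the two least-probable nodes; the expected code length is the sum of the merged weights.
merge 11/191 + 12/191 → 23/191
merge 16/191 + 19/191 → 35/191
merge 23/191 + 25/191 → 48/191
merge 28/191 + 35/191 → 63/191
merge 39/191 + 41/191 → 80/191
merge 48/191 + 63/191 → 111/191
merge 80/191 + 111/191 → 1
L = 23/191 + 35/191 + 48/191 + 63/191 + 80/191 + 111/191 + 1 = 551/191 ≈ 2.885 bits/symbol.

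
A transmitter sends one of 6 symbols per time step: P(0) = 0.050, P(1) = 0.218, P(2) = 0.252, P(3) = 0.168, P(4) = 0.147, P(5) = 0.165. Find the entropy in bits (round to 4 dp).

2.4641 bits

H = −Σ pᵢ log₂ pᵢ.
−0.050·log₂(0.050) = 0.2161
−0.218·log₂(0.218) = 0.4791
−0.252·log₂(0.252) = 0.5011
−0.168·log₂(0.168) = 0.4323
−0.147·log₂(0.147) = 0.4066
−0.165·log₂(0.165) = 0.4289
Sum ≈ 2.4641 → 2.4641 bits.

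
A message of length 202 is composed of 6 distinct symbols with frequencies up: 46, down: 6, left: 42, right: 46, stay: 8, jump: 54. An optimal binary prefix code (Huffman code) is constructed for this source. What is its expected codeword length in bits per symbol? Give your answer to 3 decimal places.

2.347 bits/symbol

Probabilities are the counts divided by 202.
Repeatedly combine the two least-probable nodes; the expected code length is the sum of the merged weights.
merge 3/101 + 4/101 → 7/101
merge 7/101 + 21/101 → 28/101
merge 23/101 + 23/101 → 46/101
merge 27/101 + 28/101 → 55/101
merge 46/101 + 55/101 → 1
L = 7/101 + 28/101 + 46/101 + 55/101 + 1 = 237/101 ≈ 2.347 bits/symbol.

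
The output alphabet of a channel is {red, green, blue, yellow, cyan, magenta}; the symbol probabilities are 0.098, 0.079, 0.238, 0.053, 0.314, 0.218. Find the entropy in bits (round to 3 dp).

2.339 bits

H = −Σ pᵢ log₂ pᵢ.
−0.098·log₂(0.098) = 0.3284
−0.079·log₂(0.079) = 0.2893
−0.238·log₂(0.238) = 0.4929
−0.053·log₂(0.053) = 0.2246
−0.314·log₂(0.314) = 0.5247
−0.218·log₂(0.218) = 0.4791
Sum ≈ 2.3390 → 2.339 bits.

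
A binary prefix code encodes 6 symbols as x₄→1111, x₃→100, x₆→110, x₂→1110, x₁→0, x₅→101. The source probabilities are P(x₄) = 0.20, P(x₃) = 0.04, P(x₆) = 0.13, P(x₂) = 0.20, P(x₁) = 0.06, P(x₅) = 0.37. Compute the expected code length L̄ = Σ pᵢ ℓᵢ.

3.28 bits/symbol

L̄ = Σ pᵢ·ℓᵢ = 0.20·4 + 0.04·3 + 0.13·3 + 0.20·4 + 0.06·1 + 0.37·3 = 3.28 bits/symbol.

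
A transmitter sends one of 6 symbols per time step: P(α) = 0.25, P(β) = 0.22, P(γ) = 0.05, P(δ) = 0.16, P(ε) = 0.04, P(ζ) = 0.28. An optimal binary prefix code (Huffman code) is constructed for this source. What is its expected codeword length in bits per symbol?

Repeatedly combine the two least-probable nodes; the expected code length is the sum of the merged weights.
merge 1/25 + 1/20 → 9/100
merge 9/100 + 4/25 → 1/4
merge 11/50 + 1/4 → 47/100
merge 1/4 + 7/25 → 53/100
merge 47/100 + 53/100 → 1
L = 9/100 + 1/4 + 47/100 + 53/100 + 1 = 117/50 = 2.34 bits/symbol.

2.34 bits/symbol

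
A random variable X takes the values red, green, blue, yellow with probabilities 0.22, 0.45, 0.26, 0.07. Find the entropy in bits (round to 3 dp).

H = −Σ pᵢ log₂ pᵢ.
−0.22·log₂(0.22) = 0.4806
−0.45·log₂(0.45) = 0.5184
−0.26·log₂(0.26) = 0.5053
−0.07·log₂(0.07) = 0.2686
Sum ≈ 1.7728 → 1.773 bits.

1.773 bits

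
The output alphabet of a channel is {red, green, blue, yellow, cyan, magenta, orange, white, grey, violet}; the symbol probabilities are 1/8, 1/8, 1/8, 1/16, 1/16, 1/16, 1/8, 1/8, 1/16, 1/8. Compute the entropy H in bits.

Each probability is a power of 1/2, so log₂(1/p) is an integer.
H = Σ p·log₂(1/p) = 1/8·3 + 1/8·3 + 1/8·3 + 1/16·4 + 1/16·4 + 1/16·4 + 1/8·3 + 1/8·3 + 1/16·4 + 1/8·3 = 3.25 bits.

3.25 bits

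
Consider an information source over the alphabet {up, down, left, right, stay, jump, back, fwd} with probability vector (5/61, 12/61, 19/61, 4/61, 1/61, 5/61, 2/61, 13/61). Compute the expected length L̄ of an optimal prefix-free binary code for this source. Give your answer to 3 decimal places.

2.607 bits/symbol

Repeatedly combine the two least-probable nodes; the expected code length is the sum of the merged weights.
merge 1/61 + 2/61 → 3/61
merge 3/61 + 4/61 → 7/61
merge 5/61 + 5/61 → 10/61
merge 7/61 + 10/61 → 17/61
merge 12/61 + 13/61 → 25/61
merge 17/61 + 19/61 → 36/61
merge 25/61 + 36/61 → 1
L = 3/61 + 7/61 + 10/61 + 17/61 + 25/61 + 36/61 + 1 = 159/61 ≈ 2.607 bits/symbol.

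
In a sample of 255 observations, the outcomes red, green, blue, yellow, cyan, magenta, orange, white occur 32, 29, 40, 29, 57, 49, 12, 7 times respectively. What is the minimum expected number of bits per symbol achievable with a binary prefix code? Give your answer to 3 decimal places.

Probabilities are the counts divided by 255.
Repeatedly combine the two least-probable nodes; the expected code length is the sum of the merged weights.
merge 7/255 + 4/85 → 19/255
merge 19/255 + 29/255 → 16/85
merge 29/255 + 32/255 → 61/255
merge 8/51 + 16/85 → 88/255
merge 49/255 + 19/85 → 106/255
merge 61/255 + 88/255 → 149/255
merge 106/255 + 149/255 → 1
L = 19/255 + 16/85 + 61/255 + 88/255 + 106/255 + 149/255 + 1 = 242/85 ≈ 2.847 bits/symbol.

2.847 bits/symbol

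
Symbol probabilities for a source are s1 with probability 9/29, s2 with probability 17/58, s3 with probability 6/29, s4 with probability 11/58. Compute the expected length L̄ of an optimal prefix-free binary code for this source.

Repeatedly combine the two least-probable nodes; the expected code length is the sum of the merged weights.
merge 11/58 + 6/29 → 23/58
merge 17/58 + 9/29 → 35/58
merge 23/58 + 35/58 → 1
L = 23/58 + 35/58 + 1 = 2 bits/symbol.

2 bits/symbol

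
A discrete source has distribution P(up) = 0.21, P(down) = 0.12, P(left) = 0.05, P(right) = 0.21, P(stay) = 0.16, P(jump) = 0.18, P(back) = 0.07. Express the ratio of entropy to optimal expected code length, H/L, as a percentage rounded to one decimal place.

98.7%

Entropy H = −Σ p log₂ p ≈ 2.6657 bits.
Huffman merges: 1/20+7/100→3/25; 3/25+3/25→6/25; 4/25+9/50→17/50; 21/100+21/100→21/50; 6/25+17/50→29/50; 21/50+29/50→1. L = 27/10 ≈ 2.7000.
Efficiency = H/L = 2.6657/2.7000 = 98.7%.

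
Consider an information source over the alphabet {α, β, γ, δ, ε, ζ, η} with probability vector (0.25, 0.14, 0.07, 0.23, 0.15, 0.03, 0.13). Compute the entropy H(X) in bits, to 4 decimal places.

H = −Σ pᵢ log₂ pᵢ.
−0.25·log₂(0.25) = 0.5000
−0.14·log₂(0.14) = 0.3971
−0.07·log₂(0.07) = 0.2686
−0.23·log₂(0.23) = 0.4877
−0.15·log₂(0.15) = 0.4105
−0.03·log₂(0.03) = 0.1518
−0.13·log₂(0.13) = 0.3826
Sum ≈ 2.5983 → 2.5983 bits.

2.5983 bits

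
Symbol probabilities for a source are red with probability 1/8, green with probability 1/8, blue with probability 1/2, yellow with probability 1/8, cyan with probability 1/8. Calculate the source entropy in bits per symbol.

2 bits

Each probability is a power of 1/2, so log₂(1/p) is an integer.
H = Σ p·log₂(1/p) = 1/8·3 + 1/8·3 + 1/2·1 + 1/8·3 + 1/8·3 = 2 bits.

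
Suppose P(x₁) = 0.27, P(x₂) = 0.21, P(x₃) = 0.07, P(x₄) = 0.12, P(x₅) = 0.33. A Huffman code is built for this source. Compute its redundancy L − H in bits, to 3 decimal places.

Entropy H = −Σ p log₂ p ≈ 2.1463 bits.
Huffman merges: 7/100+3/25→19/100; 19/100+21/100→2/5; 27/100+33/100→3/5; 2/5+3/5→1. L = 219/100 ≈ 2.1900.
L − H = 2.1900 − 2.1463 = 0.044 bits.

0.044 bits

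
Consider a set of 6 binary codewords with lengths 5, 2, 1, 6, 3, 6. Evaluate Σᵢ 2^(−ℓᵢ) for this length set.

With common denominator 2^6 = 64: Σ 2^(−ℓᵢ) = 2/64 + 16/64 + 32/64 + 1/64 + 8/64 + 1/64 = 60/64 = 0.9375.

0.9375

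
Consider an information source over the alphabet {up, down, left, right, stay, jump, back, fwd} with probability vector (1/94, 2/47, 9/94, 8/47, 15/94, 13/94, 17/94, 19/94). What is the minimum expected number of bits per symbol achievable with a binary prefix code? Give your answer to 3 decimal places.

2.819 bits/symbol

Repeatedly combine the two least-probable nodes; the expected code length is the sum of the merged weights.
merge 1/94 + 2/47 → 5/94
merge 5/94 + 9/94 → 7/47
merge 13/94 + 7/47 → 27/94
merge 15/94 + 8/47 → 31/94
merge 17/94 + 19/94 → 18/47
merge 27/94 + 31/94 → 29/47
merge 18/47 + 29/47 → 1
L = 5/94 + 7/47 + 27/94 + 31/94 + 18/47 + 29/47 + 1 = 265/94 ≈ 2.819 bits/symbol.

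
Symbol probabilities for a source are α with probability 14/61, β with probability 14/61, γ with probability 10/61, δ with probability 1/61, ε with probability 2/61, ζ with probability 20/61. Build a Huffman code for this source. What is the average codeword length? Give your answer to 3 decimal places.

2.262 bits/symbol

Repeatedly combine the two least-probable nodes; the expected code length is the sum of the merged weights.
merge 1/61 + 2/61 → 3/61
merge 3/61 + 10/61 → 13/61
merge 13/61 + 14/61 → 27/61
merge 14/61 + 20/61 → 34/61
merge 27/61 + 34/61 → 1
L = 3/61 + 13/61 + 27/61 + 34/61 + 1 = 138/61 ≈ 2.262 bits/symbol.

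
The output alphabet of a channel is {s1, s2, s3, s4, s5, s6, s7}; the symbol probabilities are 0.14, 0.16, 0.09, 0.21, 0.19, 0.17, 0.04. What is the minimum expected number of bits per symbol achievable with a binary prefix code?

Repeatedly combine the two least-probable nodes; the expected code length is the sum of the merged weights.
merge 1/25 + 9/100 → 13/100
merge 13/100 + 7/50 → 27/100
merge 4/25 + 17/100 → 33/100
merge 19/100 + 21/100 → 2/5
merge 27/100 + 33/100 → 3/5
merge 2/5 + 3/5 → 1
L = 13/100 + 27/100 + 33/100 + 2/5 + 3/5 + 1 = 273/100 = 2.73 bits/symbol.

2.73 bits/symbol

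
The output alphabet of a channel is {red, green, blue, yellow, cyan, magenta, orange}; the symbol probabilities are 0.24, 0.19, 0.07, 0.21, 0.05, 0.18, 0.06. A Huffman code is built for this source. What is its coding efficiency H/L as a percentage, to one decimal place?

Entropy H = −Σ p log₂ p ≈ 2.5957 bits.
Huffman merges: 1/20+3/50→11/100; 7/100+11/100→9/50; 9/50+9/50→9/25; 19/100+21/100→2/5; 6/25+9/25→3/5; 2/5+3/5→1. L = 53/20 ≈ 2.6500.
Efficiency = H/L = 2.5957/2.6500 = 98.0%.

98.0%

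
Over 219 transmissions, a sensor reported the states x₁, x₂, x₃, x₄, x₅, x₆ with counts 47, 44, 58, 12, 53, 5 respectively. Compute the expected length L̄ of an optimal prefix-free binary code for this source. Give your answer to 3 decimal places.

Probabilities are the counts divided by 219.
Repeatedly combine the two least-probable nodes; the expected code length is the sum of the merged weights.
merge 5/219 + 4/73 → 17/219
merge 17/219 + 44/219 → 61/219
merge 47/219 + 53/219 → 100/219
merge 58/219 + 61/219 → 119/219
merge 100/219 + 119/219 → 1
L = 17/219 + 61/219 + 100/219 + 119/219 + 1 = 172/73 ≈ 2.356 bits/symbol.

2.356 bits/symbol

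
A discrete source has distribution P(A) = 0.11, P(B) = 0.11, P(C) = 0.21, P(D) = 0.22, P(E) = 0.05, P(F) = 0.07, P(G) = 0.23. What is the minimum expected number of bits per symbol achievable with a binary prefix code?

2.67 bits/symbol

Repeatedly combine the two least-probable nodes; the expected code length is the sum of the merged weights.
merge 1/20 + 7/100 → 3/25
merge 11/100 + 11/100 → 11/50
merge 3/25 + 21/100 → 33/100
merge 11/50 + 11/50 → 11/25
merge 23/100 + 33/100 → 14/25
merge 11/25 + 14/25 → 1
L = 3/25 + 11/50 + 33/100 + 11/25 + 14/25 + 1 = 267/100 = 2.67 bits/symbol.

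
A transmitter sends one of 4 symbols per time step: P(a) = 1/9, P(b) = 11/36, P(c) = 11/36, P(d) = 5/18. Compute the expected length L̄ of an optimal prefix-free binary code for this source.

Repeatedly combine the two least-probable nodes; the expected code length is the sum of the merged weights.
merge 1/9 + 5/18 → 7/18
merge 11/36 + 11/36 → 11/18
merge 7/18 + 11/18 → 1
L = 7/18 + 11/18 + 1 = 2 bits/symbol.

2 bits/symbol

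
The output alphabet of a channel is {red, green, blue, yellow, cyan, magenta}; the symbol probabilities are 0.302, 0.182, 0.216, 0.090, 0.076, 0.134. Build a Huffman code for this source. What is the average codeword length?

Repeatedly combine the two least-probable nodes; the expected code length is the sum of the merged weights.
merge 19/250 + 9/100 → 83/500
merge 67/500 + 83/500 → 3/10
merge 91/500 + 27/125 → 199/500
merge 3/10 + 151/500 → 301/500
merge 199/500 + 301/500 → 1
L = 83/500 + 3/10 + 199/500 + 301/500 + 1 = 1233/500 = 2.466 bits/symbol.

2.466 bits/symbol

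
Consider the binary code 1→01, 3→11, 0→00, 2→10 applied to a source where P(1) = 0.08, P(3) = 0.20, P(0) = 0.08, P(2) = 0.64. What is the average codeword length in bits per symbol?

L̄ = Σ pᵢ·ℓᵢ = 0.08·2 + 0.20·2 + 0.08·2 + 0.64·2 = 2 bits/symbol.

2 bits/symbol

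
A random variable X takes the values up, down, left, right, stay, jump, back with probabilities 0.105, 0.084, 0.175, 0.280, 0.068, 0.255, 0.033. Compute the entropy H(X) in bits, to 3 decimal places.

H = −Σ pᵢ log₂ pᵢ.
−0.105·log₂(0.105) = 0.3414
−0.084·log₂(0.084) = 0.3002
−0.175·log₂(0.175) = 0.4401
−0.280·log₂(0.280) = 0.5142
−0.068·log₂(0.068) = 0.2637
−0.255·log₂(0.255) = 0.5027
−0.033·log₂(0.033) = 0.1624
Sum ≈ 2.5247 → 2.525 bits.

2.525 bits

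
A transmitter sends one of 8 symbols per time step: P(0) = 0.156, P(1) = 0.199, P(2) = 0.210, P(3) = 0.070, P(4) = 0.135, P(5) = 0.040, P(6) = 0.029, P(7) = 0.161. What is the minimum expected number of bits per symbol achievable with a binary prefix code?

Repeatedly combine the two least-probable nodes; the expected code length is the sum of the merged weights.
merge 29/1000 + 1/25 → 69/1000
merge 69/1000 + 7/100 → 139/1000
merge 27/200 + 139/1000 → 137/500
merge 39/250 + 161/1000 → 317/1000
merge 199/1000 + 21/100 → 409/1000
merge 137/500 + 317/1000 → 591/1000
merge 409/1000 + 591/1000 → 1
L = 69/1000 + 139/1000 + 137/500 + 317/1000 + 409/1000 + 591/1000 + 1 = 2799/1000 = 2.799 bits/symbol.

2.799 bits/symbol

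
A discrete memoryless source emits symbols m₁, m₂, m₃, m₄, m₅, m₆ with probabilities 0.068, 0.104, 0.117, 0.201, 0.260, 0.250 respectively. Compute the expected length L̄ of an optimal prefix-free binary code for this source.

Repeatedly combine the two least-probable nodes; the expected code length is the sum of the merged weights.
merge 17/250 + 13/125 → 43/250
merge 117/1000 + 43/250 → 289/1000
merge 201/1000 + 1/4 → 451/1000
merge 13/50 + 289/1000 → 549/1000
merge 451/1000 + 549/1000 → 1
L = 43/250 + 289/1000 + 451/1000 + 549/1000 + 1 = 2461/1000 = 2.461 bits/symbol.

2.461 bits/symbol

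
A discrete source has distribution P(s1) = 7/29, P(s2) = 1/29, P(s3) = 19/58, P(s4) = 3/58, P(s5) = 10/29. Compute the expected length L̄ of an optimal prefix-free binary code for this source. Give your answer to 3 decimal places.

Repeatedly combine the two least-probable nodes; the expected code length is the sum of the merged weights.
merge 1/29 + 3/58 → 5/58
merge 5/58 + 7/29 → 19/58
merge 19/58 + 19/58 → 19/29
merge 10/29 + 19/29 → 1
L = 5/58 + 19/58 + 19/29 + 1 = 60/29 ≈ 2.069 bits/symbol.

2.069 bits/symbol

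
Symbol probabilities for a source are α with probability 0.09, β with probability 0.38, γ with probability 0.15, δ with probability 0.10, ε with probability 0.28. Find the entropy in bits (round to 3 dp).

H = −Σ pᵢ log₂ pᵢ.
−0.09·log₂(0.09) = 0.3127
−0.38·log₂(0.38) = 0.5305
−0.15·log₂(0.15) = 0.4105
−0.10·log₂(0.10) = 0.3322
−0.28·log₂(0.28) = 0.5142
Sum ≈ 2.1001 → 2.100 bits.

2.100 bits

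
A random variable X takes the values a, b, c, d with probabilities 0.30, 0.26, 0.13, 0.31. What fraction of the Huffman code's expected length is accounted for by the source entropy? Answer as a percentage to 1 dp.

96.6%

Entropy H = −Σ p log₂ p ≈ 1.9328 bits.
Huffman merges: 13/100+13/50→39/100; 3/10+31/100→61/100; 39/100+61/100→1. L = 2 ≈ 2.0000.
Efficiency = H/L = 1.9328/2.0000 = 96.6%.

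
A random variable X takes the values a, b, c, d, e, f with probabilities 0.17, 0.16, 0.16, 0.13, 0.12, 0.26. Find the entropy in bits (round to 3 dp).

H = −Σ pᵢ log₂ pᵢ.
−0.17·log₂(0.17) = 0.4346
−0.16·log₂(0.16) = 0.4230
−0.16·log₂(0.16) = 0.4230
−0.13·log₂(0.13) = 0.3826
−0.12·log₂(0.12) = 0.3671
−0.26·log₂(0.26) = 0.5053
Sum ≈ 2.5356 → 2.536 bits.

2.536 bits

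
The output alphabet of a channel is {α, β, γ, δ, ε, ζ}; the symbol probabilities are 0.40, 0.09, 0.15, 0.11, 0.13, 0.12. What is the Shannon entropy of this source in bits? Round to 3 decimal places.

H = −Σ pᵢ log₂ pᵢ.
−0.40·log₂(0.40) = 0.5288
−0.09·log₂(0.09) = 0.3127
−0.15·log₂(0.15) = 0.4105
−0.11·log₂(0.11) = 0.3503
−0.13·log₂(0.13) = 0.3826
−0.12·log₂(0.12) = 0.3671
Sum ≈ 2.3520 → 2.352 bits.

2.352 bits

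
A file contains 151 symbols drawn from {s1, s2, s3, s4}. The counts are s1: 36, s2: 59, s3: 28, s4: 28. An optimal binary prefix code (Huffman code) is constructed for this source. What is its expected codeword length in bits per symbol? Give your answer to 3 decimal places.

1.980 bits/symbol

Probabilities are the counts divided by 151.
Repeatedly combine the two least-probable nodes; the expected code length is the sum of the merged weights.
merge 28/151 + 28/151 → 56/151
merge 36/151 + 56/151 → 92/151
merge 59/151 + 92/151 → 1
L = 56/151 + 92/151 + 1 = 299/151 ≈ 1.980 bits/symbol.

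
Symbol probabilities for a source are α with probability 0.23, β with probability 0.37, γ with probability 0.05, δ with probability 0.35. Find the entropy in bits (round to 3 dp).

H = −Σ pᵢ log₂ pᵢ.
−0.23·log₂(0.23) = 0.4877
−0.37·log₂(0.37) = 0.5307
−0.05·log₂(0.05) = 0.2161
−0.35·log₂(0.35) = 0.5301
Sum ≈ 1.7646 → 1.765 bits.

1.765 bits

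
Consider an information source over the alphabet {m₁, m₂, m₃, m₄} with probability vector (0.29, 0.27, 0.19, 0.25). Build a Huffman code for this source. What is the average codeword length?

2 bits/symbol

Repeatedly combine the two least-probable nodes; the expected code length is the sum of the merged weights.
merge 19/100 + 1/4 → 11/25
merge 27/100 + 29/100 → 14/25
merge 11/25 + 14/25 → 1
L = 11/25 + 14/25 + 1 = 2 bits/symbol.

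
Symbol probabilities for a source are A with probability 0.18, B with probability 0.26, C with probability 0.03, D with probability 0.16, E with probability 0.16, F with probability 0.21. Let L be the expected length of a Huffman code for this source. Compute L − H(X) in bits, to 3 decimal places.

Entropy H = −Σ p log₂ p ≈ 2.4212 bits.
Huffman merges: 3/100+4/25→19/100; 4/25+9/50→17/50; 19/100+21/100→2/5; 13/50+17/50→3/5; 2/5+3/5→1. L = 253/100 ≈ 2.5300.
L − H = 2.5300 − 2.4212 = 0.109 bits.

0.109 bits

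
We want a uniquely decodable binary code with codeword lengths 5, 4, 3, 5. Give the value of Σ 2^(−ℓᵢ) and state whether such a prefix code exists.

With common denominator 2^5 = 32: Σ 2^(−ℓᵢ) = 1/32 + 2/32 + 4/32 + 1/32 = 8/32 = 0.25.
Kraft's inequality requires Σ ≤ 1; here Σ = 0.25 ≤ 1, so such a prefix code exists.

0.25; yes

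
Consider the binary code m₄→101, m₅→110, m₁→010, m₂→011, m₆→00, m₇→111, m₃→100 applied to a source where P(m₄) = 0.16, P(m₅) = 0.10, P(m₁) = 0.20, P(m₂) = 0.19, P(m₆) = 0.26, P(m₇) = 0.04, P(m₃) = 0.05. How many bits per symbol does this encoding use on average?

2.74 bits/symbol

L̄ = Σ pᵢ·ℓᵢ = 0.16·3 + 0.10·3 + 0.20·3 + 0.19·3 + 0.26·2 + 0.04·3 + 0.05·3 = 2.74 bits/symbol.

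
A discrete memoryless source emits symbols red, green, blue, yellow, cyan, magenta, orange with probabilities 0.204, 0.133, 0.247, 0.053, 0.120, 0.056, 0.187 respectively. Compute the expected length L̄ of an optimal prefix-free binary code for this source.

2.658 bits/symbol

Repeatedly combine the two least-probable nodes; the expected code length is the sum of the merged weights.
merge 53/1000 + 7/125 → 109/1000
merge 109/1000 + 3/25 → 229/1000
merge 133/1000 + 187/1000 → 8/25
merge 51/250 + 229/1000 → 433/1000
merge 247/1000 + 8/25 → 567/1000
merge 433/1000 + 567/1000 → 1
L = 109/1000 + 229/1000 + 8/25 + 433/1000 + 567/1000 + 1 = 1329/500 = 2.658 bits/symbol.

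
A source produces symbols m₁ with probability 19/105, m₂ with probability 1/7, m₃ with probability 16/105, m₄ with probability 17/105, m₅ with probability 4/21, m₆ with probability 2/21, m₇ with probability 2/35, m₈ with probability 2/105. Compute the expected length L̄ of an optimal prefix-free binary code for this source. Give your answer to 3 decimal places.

Repeatedly combine the two least-probable nodes; the expected code length is the sum of the merged weights.
merge 2/105 + 2/35 → 8/105
merge 8/105 + 2/21 → 6/35
merge 1/7 + 16/105 → 31/105
merge 17/105 + 6/35 → 1/3
merge 19/105 + 4/21 → 13/35
merge 31/105 + 1/3 → 22/35
merge 13/35 + 22/35 → 1
L = 8/105 + 6/35 + 31/105 + 1/3 + 13/35 + 22/35 + 1 = 302/105 ≈ 2.876 bits/symbol.

2.876 bits/symbol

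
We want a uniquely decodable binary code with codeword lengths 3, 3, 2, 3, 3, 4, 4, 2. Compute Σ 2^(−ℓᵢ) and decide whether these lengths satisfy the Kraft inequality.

1.125; no

With common denominator 2^4 = 16: Σ 2^(−ℓᵢ) = 2/16 + 2/16 + 4/16 + 2/16 + 2/16 + 1/16 + 1/16 + 4/16 = 18/16 = 1.125.
Kraft's inequality requires Σ ≤ 1; here Σ = 1.125 > 1, so no such prefix code exists.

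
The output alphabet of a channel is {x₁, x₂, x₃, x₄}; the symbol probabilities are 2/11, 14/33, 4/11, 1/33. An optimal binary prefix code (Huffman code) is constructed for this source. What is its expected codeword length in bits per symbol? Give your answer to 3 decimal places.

1.788 bits/symbol

Repeatedly combine the two least-probable nodes; the expected code length is the sum of the merged weights.
merge 1/33 + 2/11 → 7/33
merge 7/33 + 4/11 → 19/33
merge 14/33 + 19/33 → 1
L = 7/33 + 19/33 + 1 = 59/33 ≈ 1.788 bits/symbol.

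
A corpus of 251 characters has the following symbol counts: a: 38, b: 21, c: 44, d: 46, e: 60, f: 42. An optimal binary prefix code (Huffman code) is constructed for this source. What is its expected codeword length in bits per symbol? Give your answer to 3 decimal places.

Probabilities are the counts divided by 251.
Repeatedly combine the two least-probable nodes; the expected code length is the sum of the merged weights.
merge 21/251 + 38/251 → 59/251
merge 42/251 + 44/251 → 86/251
merge 46/251 + 59/251 → 105/251
merge 60/251 + 86/251 → 146/251
merge 105/251 + 146/251 → 1
L = 59/251 + 86/251 + 105/251 + 146/251 + 1 = 647/251 ≈ 2.578 bits/symbol.

2.578 bits/symbol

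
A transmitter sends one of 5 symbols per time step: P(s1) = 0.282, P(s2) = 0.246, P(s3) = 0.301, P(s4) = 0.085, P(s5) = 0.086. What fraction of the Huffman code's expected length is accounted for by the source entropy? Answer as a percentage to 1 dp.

Entropy H = −Σ p log₂ p ≈ 2.1408 bits.
Huffman merges: 17/200+43/500→171/1000; 171/1000+123/500→417/1000; 141/500+301/1000→583/1000; 417/1000+583/1000→1. L = 2171/1000 ≈ 2.1710.
Efficiency = H/L = 2.1408/2.1710 = 98.6%.

98.6%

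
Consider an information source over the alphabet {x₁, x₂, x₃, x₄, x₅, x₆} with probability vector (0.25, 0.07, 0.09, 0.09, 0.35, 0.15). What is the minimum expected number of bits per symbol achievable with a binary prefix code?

Repeatedly combine the two least-probable nodes; the expected code length is the sum of the merged weights.
merge 7/100 + 9/100 → 4/25
merge 9/100 + 3/20 → 6/25
merge 4/25 + 6/25 → 2/5
merge 1/4 + 7/20 → 3/5
merge 2/5 + 3/5 → 1
L = 4/25 + 6/25 + 2/5 + 3/5 + 1 = 12/5 = 2.4 bits/symbol.

2.4 bits/symbol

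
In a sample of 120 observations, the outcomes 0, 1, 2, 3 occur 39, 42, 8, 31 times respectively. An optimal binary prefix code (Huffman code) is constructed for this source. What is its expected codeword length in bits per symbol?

Probabilities are the counts divided by 120.
Repeatedly combine the two least-probable nodes; the expected code length is the sum of the merged weights.
merge 1/15 + 31/120 → 13/40
merge 13/40 + 13/40 → 13/20
merge 7/20 + 13/20 → 1
L = 13/40 + 13/20 + 1 = 79/40 = 1.975 bits/symbol.

1.975 bits/symbol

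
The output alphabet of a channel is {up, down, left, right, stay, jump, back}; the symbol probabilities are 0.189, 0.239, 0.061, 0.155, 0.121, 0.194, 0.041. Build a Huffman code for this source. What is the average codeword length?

Repeatedly combine the two least-probable nodes; the expected code length is the sum of the merged weights.
merge 41/1000 + 61/1000 → 51/500
merge 51/500 + 121/1000 → 223/1000
merge 31/200 + 189/1000 → 43/125
merge 97/500 + 223/1000 → 417/1000
merge 239/1000 + 43/125 → 583/1000
merge 417/1000 + 583/1000 → 1
L = 51/500 + 223/1000 + 43/125 + 417/1000 + 583/1000 + 1 = 2669/1000 = 2.669 bits/symbol.

2.669 bits/symbol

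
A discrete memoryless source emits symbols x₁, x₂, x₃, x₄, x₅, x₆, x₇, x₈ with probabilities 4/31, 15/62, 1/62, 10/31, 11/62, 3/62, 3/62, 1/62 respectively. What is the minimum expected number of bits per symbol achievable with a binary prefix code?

2.5 bits/symbol

Repeatedly combine the two least-probable nodes; the expected code length is the sum of the merged weights.
merge 1/62 + 1/62 → 1/31
merge 1/31 + 3/62 → 5/62
merge 3/62 + 5/62 → 4/31
merge 4/31 + 4/31 → 8/31
merge 11/62 + 15/62 → 13/31
merge 8/31 + 10/31 → 18/31
merge 13/31 + 18/31 → 1
L = 1/31 + 5/62 + 4/31 + 8/31 + 13/31 + 18/31 + 1 = 5/2 = 2.5 bits/symbol.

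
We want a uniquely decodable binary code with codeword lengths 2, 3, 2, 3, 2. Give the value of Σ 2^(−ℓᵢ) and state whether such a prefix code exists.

1; yes

With common denominator 2^3 = 8: Σ 2^(−ℓᵢ) = 2/8 + 1/8 + 2/8 + 1/8 + 2/8 = 8/8 = 1.
Kraft's inequality requires Σ ≤ 1; here Σ = 1 ≤ 1, so such a prefix code exists.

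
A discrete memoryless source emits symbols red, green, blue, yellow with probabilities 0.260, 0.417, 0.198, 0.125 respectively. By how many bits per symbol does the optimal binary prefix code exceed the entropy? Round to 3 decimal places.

Entropy H = −Σ p log₂ p ≈ 1.8691 bits.
Huffman merges: 1/8+99/500→323/1000; 13/50+323/1000→583/1000; 417/1000+583/1000→1. L = 953/500 ≈ 1.9060.
L − H = 1.9060 − 1.8691 = 0.037 bits.

0.037 bits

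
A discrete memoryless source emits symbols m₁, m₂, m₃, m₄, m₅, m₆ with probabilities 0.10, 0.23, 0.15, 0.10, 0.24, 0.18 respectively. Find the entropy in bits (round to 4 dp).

2.5020 bits

H = −Σ pᵢ log₂ pᵢ.
−0.10·log₂(0.10) = 0.3322
−0.23·log₂(0.23) = 0.4877
−0.15·log₂(0.15) = 0.4105
−0.10·log₂(0.10) = 0.3322
−0.24·log₂(0.24) = 0.4941
−0.18·log₂(0.18) = 0.4453
Sum ≈ 2.5020 → 2.5020 bits.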